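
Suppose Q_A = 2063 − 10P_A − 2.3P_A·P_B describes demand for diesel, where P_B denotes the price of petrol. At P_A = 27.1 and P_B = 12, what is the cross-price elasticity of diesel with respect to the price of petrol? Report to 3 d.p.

At P_A = 27.1 and P_B = 12: Q_A = 1044.04.
∂Q_A/∂P_B = -2.3P_A = -2.3(27.1) = -62.3300.
ε = (∂Q_A/∂P_B)(P_B/Q_A) = -62.3300 × (12/1044.04) ≈ -0.716.
ε < 0: complements.

-0.716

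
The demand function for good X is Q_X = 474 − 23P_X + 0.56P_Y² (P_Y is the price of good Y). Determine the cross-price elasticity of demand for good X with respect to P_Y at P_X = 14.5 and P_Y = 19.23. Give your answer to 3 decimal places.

1.192

At P_X = 14.5 and P_Y = 19.23: Q_X = 347.584.
∂Q_X/∂P_Y = 1.12P_Y = 1.12(19.23) = 21.5376.
ε = (∂Q_X/∂P_Y)(P_Y/Q_X) = 21.5376 × (19.23/347.584) ≈ 1.192.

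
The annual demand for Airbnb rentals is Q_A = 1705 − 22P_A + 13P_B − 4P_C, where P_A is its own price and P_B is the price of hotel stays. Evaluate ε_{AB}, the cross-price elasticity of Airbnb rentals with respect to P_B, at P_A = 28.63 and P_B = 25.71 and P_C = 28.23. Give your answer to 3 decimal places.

0.258

At P_A = 28.63 and P_B = 25.71 and P_C = 28.23: Q_A = 1296.45.
∂Q_A/∂P_B = 13.
ε = (∂Q_A/∂P_B)(P_B/Q_A) = 13 × (25.71/1296.45) ≈ 0.258.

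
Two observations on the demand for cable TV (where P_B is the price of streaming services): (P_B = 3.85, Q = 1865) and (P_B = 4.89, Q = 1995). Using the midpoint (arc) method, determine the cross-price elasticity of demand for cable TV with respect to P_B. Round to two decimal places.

ΔQ_A = 1995 − 1865 = 130; ΔP_B = 4.89 − 3.85 = 1.04.
Midpoints: Q̄_A = 1930.0, P̄_B = 4.37.
ε = (ΔQ_A/Q̄_A)/(ΔP_B/P̄_B) = (130/1930.0)/(1.04/4.37) ≈ 0.28.
ε > 0: cable TV and streaming services are substitutes.

0.28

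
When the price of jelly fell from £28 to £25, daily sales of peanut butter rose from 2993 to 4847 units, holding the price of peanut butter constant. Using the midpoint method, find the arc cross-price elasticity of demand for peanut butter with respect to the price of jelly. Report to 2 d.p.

ΔQ_A = 4847 − 2993 = 1854; ΔP_B = 25 − 28 = -3.
Midpoints: Q̄_A = 3920.0, P̄_B = 26.50.
ε = (ΔQ_A/Q̄_A)/(ΔP_B/P̄_B) = (1854/3920.0)/(-3/26.50) ≈ -4.18.

-4.18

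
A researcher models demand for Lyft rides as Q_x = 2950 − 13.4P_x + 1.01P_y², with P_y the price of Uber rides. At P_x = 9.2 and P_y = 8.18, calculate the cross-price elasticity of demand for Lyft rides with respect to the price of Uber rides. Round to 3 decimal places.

At P_x = 9.2 and P_y = 8.18: Q_x = 2894.302.
∂Q_x/∂P_y = 2.02P_y = 2.02(8.18) = 16.5236.
ε = (∂Q_x/∂P_y)(P_y/Q_x) = 16.5236 × (8.18/2894.302) ≈ 0.047.
ε > 0: substitutes.

0.047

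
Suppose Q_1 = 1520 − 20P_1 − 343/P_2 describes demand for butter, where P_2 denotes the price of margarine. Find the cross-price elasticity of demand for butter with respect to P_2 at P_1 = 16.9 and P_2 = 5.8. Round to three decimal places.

At P_1 = 16.9 and P_2 = 5.8: Q_1 = 1122.862.
∂Q_1/∂P_2 = 343/P_2² = 10.1962.
ε = (∂Q_1/∂P_2)(P_2/Q_1) = 10.1962 × (5.8/1122.862) ≈ 0.053.
ε > 0: substitutes.

0.053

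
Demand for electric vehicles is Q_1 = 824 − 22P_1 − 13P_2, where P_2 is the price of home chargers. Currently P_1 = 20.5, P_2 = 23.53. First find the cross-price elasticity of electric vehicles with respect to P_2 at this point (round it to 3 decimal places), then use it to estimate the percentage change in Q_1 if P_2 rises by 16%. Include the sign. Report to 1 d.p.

At P_1 = 20.5, P_2 = 23.53: Q_1 = 67.11.
∂Q_1/∂P_2 = -13.
ε = (∂Q_1/∂P_2)(P_2/Q_1) = -13.0000 × 23.53/67.11 ≈ -4.558.
%ΔQ_1 ≈ ε × %ΔP_2 = -4.558 × (16%) = -72.9%.

-72.9%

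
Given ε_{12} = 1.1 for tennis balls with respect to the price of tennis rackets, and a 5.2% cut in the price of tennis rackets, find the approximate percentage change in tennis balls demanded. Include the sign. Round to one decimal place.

%ΔQ ≈ ε × %ΔP of tennis rackets = 1.1 × (-5.2%) = -5.7%.
Demand for tennis balls falls by about 5.7%.

-5.7%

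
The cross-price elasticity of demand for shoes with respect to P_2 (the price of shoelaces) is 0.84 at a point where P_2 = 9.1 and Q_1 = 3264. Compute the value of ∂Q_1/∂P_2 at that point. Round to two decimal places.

ε = (∂Q_1/∂P_2)·(P_2/Q_1) ⇒ ∂Q_1/∂P_2 = ε·Q_1/P_2 = 0.84 × 3264/9.1 ≈ 301.29.

301.29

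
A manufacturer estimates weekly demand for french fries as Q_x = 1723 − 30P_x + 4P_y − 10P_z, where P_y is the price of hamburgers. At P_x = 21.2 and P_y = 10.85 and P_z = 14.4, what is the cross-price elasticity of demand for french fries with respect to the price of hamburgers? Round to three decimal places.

0.044

At P_x = 21.2 and P_y = 10.85 and P_z = 14.4: Q_x = 986.4.
∂Q_x/∂P_y = 4.
ε = (∂Q_x/∂P_y)(P_y/Q_x) = 4 × (10.85/986.4) ≈ 0.044.
Since ε > 0, french fries and hamburgers are substitutes.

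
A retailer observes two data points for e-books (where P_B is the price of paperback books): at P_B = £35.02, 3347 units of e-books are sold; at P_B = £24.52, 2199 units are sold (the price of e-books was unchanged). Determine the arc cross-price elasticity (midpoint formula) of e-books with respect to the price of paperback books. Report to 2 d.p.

1.17

ΔQ_A = 2199 − 3347 = -1148; ΔP_B = 24.52 − 35.02 = -10.5.
Midpoints: Q̄_A = 2773.0, P̄_B = 29.77.
ε = (ΔQ_A/Q̄_A)/(ΔP_B/P̄_B) = (-1148/2773.0)/(-10.5/29.77) ≈ 1.17.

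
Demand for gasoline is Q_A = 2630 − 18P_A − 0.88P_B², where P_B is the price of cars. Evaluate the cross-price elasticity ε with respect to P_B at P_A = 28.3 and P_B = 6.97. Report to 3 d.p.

-0.041

At P_A = 28.3 and P_B = 6.97: Q_A = 2077.849.
∂Q_A/∂P_B = -1.76P_B = -1.76(6.97) = -12.2672.
ε = (∂Q_A/∂P_B)(P_B/Q_A) = -12.2672 × (6.97/2077.849) ≈ -0.041.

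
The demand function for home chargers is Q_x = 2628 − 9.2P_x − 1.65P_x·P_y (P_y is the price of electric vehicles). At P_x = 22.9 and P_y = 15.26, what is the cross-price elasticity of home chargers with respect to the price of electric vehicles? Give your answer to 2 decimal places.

At P_x = 22.9 and P_y = 15.26: Q_x = 1840.721.
∂Q_x/∂P_y = -1.65P_x = -1.65(22.9) = -37.7850.
ε = (∂Q_x/∂P_y)(P_y/Q_x) = -37.7850 × (15.26/1840.721) ≈ -0.31.

-0.31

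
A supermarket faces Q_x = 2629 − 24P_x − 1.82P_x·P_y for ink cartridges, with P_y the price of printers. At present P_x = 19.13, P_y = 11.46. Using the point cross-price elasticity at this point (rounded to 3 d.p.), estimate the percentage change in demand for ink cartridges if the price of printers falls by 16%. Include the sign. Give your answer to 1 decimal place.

3.6%

At P_x = 19.13, P_y = 11.46: Q_x = 1770.882.
∂Q_x/∂P_y = -1.82P_x = -34.8166.
ε = (∂Q_x/∂P_y)(P_y/Q_x) = -34.8166 × 11.46/1770.882 ≈ -0.225.
%ΔQ_x ≈ ε × %ΔP_y = -0.225 × (-16%) = 3.6%.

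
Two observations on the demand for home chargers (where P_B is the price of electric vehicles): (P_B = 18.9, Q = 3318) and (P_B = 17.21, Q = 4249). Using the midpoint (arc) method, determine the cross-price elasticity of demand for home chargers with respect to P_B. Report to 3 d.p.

ΔQ_A = 4249 − 3318 = 931; ΔP_B = 17.21 − 18.9 = -1.69.
Midpoints: Q̄_A = 3783.5, P̄_B = 18.05.
ε = (ΔQ_A/Q̄_A)/(ΔP_B/P̄_B) = (931/3783.5)/(-1.69/18.05) ≈ -2.629.
ε < 0: home chargers and electric vehicles are complements.

-2.629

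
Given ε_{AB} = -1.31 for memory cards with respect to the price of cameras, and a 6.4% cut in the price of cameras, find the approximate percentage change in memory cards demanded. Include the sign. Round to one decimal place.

%ΔQ ≈ ε × %ΔP of cameras = -1.31 × (-6.4%) = 8.4%.
Demand for memory cards rises by about 8.4%.

8.4%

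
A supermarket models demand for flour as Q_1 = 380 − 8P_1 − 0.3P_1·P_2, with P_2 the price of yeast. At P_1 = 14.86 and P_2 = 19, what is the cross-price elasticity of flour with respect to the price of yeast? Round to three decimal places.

-0.480

At P_1 = 14.86 and P_2 = 19: Q_1 = 176.418.
∂Q_1/∂P_2 = -0.3P_1 = -0.3(14.86) = -4.4580.
ε = (∂Q_1/∂P_2)(P_2/Q_1) = -4.4580 × (19/176.418) ≈ -0.480.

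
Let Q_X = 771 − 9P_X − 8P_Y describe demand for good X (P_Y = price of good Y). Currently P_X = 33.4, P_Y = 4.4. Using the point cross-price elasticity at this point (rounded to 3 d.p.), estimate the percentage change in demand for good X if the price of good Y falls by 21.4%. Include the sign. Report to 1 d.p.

At P_X = 33.4, P_Y = 4.4: Q_X = 435.2.
∂Q_X/∂P_Y = -8.
ε = (∂Q_X/∂P_Y)(P_Y/Q_X) = -8.0000 × 4.4/435.2 ≈ -0.081.
%ΔQ_X ≈ ε × %ΔP_Y = -0.081 × (-21.4%) = 1.7%.

1.7%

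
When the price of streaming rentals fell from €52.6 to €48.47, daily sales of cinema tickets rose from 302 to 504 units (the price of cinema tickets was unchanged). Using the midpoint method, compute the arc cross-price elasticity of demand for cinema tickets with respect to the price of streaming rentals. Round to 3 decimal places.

-6.133

ΔQ_A = 504 − 302 = 202; ΔP_B = 48.47 − 52.6 = -4.13.
Midpoints: Q̄_A = 403.0, P̄_B = 50.53.
ε = (ΔQ_A/Q̄_A)/(ΔP_B/P̄_B) = (202/403.0)/(-4.13/50.53) ≈ -6.133.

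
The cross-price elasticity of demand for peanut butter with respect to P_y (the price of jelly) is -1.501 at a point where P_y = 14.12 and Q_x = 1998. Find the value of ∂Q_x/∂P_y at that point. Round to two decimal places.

ε = (∂Q_x/∂P_y)·(P_y/Q_x) ⇒ ∂Q_x/∂P_y = ε·Q_x/P_y = -1.501 × 1998/14.12 ≈ -212.39.

-212.39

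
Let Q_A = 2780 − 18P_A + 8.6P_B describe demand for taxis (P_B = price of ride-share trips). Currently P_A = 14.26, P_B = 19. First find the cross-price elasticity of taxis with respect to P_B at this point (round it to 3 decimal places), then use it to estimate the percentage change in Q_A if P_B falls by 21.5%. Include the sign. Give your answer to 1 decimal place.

-1.3%

At P_A = 14.26, P_B = 19: Q_A = 2686.72.
∂Q_A/∂P_B = 8.6.
ε = (∂Q_A/∂P_B)(P_B/Q_A) = 8.6000 × 19/2686.72 ≈ 0.061.
%ΔQ_A ≈ ε × %ΔP_B = 0.061 × (-21.5%) = -1.3%.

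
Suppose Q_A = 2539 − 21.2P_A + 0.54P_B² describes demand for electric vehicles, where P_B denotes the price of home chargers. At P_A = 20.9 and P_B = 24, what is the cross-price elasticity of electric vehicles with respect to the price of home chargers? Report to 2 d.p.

0.26

At P_A = 20.9 and P_B = 24: Q_A = 2406.96.
∂Q_A/∂P_B = 1.08P_B = 1.08(24) = 25.9200.
ε = (∂Q_A/∂P_B)(P_B/Q_A) = 25.9200 × (24/2406.96) ≈ 0.26.
ε > 0: substitutes.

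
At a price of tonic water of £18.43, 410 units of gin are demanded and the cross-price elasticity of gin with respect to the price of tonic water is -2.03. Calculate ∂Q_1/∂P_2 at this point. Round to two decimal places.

ε = (∂Q_1/∂P_2)·(P_2/Q_1) ⇒ ∂Q_1/∂P_2 = ε·Q_1/P_2 = -2.03 × 410/18.43 ≈ -45.16.

-45.16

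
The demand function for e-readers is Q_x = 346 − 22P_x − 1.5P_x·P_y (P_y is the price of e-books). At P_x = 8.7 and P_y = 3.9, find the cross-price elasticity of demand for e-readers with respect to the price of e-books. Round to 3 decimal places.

At P_x = 8.7 and P_y = 3.9: Q_x = 103.705.
∂Q_x/∂P_y = -1.5P_x = -1.5(8.7) = -13.0500.
ε = (∂Q_x/∂P_y)(P_y/Q_x) = -13.0500 × (3.9/103.705) ≈ -0.491.

-0.491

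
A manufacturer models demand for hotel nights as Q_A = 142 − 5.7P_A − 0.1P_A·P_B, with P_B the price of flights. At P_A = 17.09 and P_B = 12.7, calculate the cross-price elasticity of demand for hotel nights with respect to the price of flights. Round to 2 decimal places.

-0.95

At P_A = 17.09 and P_B = 12.7: Q_A = 22.883.
∂Q_A/∂P_B = -0.1P_A = -0.1(17.09) = -1.7090.
ε = (∂Q_A/∂P_B)(P_B/Q_A) = -1.7090 × (12.7/22.883) ≈ -0.95.
ε < 0: complements.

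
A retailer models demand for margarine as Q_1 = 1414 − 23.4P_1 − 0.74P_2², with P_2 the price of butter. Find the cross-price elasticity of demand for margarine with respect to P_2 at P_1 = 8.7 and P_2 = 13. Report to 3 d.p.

At P_1 = 8.7 and P_2 = 13: Q_1 = 1085.36.
∂Q_1/∂P_2 = -1.48P_2 = -1.48(13) = -19.2400.
ε = (∂Q_1/∂P_2)(P_2/Q_1) = -19.2400 × (13/1085.36) ≈ -0.230.

-0.230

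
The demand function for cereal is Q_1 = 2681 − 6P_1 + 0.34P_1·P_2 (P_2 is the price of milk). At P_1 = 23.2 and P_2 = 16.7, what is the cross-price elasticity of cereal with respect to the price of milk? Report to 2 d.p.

At P_1 = 23.2 and P_2 = 16.7: Q_1 = 2673.530.
∂Q_1/∂P_2 = 0.34P_1 = 0.34(23.2) = 7.8880.
ε = (∂Q_1/∂P_2)(P_2/Q_1) = 7.8880 × (16.7/2673.530) ≈ 0.05.
ε > 0: substitutes.

0.05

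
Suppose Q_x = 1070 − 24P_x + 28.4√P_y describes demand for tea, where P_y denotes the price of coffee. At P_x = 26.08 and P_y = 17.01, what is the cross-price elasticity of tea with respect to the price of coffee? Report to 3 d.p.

At P_x = 26.08 and P_y = 17.01: Q_x = 561.211.
∂Q_x/∂P_y = 28.4/(2√P_y) = 28.4/(2√17.01) = 3.4430.
ε = (∂Q_x/∂P_y)(P_y/Q_x) = 3.4430 × (17.01/561.211) ≈ 0.104.

0.104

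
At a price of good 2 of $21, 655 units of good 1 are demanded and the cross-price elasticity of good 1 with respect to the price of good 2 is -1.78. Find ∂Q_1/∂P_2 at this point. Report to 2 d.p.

-55.52

ε = (∂Q_1/∂P_2)·(P_2/Q_1) ⇒ ∂Q_1/∂P_2 = ε·Q_1/P_2 = -1.78 × 655/21 ≈ -55.52.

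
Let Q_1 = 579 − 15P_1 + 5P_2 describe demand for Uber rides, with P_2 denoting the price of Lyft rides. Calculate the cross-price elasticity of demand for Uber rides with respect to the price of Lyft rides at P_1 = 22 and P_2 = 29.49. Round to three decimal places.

0.372

At P_1 = 22 and P_2 = 29.49: Q_1 = 396.45.
∂Q_1/∂P_2 = 5.
ε = (∂Q_1/∂P_2)(P_2/Q_1) = 5 × (29.49/396.45) ≈ 0.372.
Since ε > 0, Uber rides and Lyft rides are substitutes.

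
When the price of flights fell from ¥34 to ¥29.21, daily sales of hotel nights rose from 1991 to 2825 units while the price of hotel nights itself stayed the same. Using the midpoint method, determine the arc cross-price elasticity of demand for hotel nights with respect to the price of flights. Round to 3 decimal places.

-2.285

ΔQ_A = 2825 − 1991 = 834; ΔP_B = 29.21 − 34 = -4.79.
Midpoints: Q̄_A = 2408.0, P̄_B = 31.61.
ε = (ΔQ_A/Q̄_A)/(ΔP_B/P̄_B) = (834/2408.0)/(-4.79/31.61) ≈ -2.285.
ε < 0: hotel nights and flights are complements.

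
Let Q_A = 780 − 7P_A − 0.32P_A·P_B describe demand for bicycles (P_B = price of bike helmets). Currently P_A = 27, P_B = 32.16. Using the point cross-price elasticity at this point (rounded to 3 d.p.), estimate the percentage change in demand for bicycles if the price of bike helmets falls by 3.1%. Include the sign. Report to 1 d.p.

2.7%

At P_A = 27, P_B = 32.16: Q_A = 313.138.
∂Q_A/∂P_B = -0.32P_A = -8.6400.
ε = (∂Q_A/∂P_B)(P_B/Q_A) = -8.6400 × 32.16/313.138 ≈ -0.887.
%ΔQ_A ≈ ε × %ΔP_B = -0.887 × (-3.1%) = 2.7%.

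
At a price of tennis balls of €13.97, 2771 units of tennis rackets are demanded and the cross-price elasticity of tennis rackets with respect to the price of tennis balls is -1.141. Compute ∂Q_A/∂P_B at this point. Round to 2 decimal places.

ε = (∂Q_A/∂P_B)·(P_B/Q_A) ⇒ ∂Q_A/∂P_B = ε·Q_A/P_B = -1.141 × 2771/13.97 ≈ -226.32.

-226.32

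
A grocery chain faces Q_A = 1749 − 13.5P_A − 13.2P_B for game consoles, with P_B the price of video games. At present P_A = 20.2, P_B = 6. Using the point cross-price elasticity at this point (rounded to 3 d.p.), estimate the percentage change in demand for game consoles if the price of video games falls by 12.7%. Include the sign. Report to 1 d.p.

At P_A = 20.2, P_B = 6: Q_A = 1397.1.
∂Q_A/∂P_B = -13.2.
ε = (∂Q_A/∂P_B)(P_B/Q_A) = -13.2000 × 6/1397.1 ≈ -0.057.
%ΔQ_A ≈ ε × %ΔP_B = -0.057 × (-12.7%) = 0.7%.

0.7%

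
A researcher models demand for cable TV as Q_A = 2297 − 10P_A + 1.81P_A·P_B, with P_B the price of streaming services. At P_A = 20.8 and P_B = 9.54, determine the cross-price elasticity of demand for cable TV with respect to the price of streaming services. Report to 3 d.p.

0.147

At P_A = 20.8 and P_B = 9.54: Q_A = 2448.162.
∂Q_A/∂P_B = 1.81P_A = 1.81(20.8) = 37.6480.
ε = (∂Q_A/∂P_B)(P_B/Q_A) = 37.6480 × (9.54/2448.162) ≈ 0.147.
ε > 0: substitutes.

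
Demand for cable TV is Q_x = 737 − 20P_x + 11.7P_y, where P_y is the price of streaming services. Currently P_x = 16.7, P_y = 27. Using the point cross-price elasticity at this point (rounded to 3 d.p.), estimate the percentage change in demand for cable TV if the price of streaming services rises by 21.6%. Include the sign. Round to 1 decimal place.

9.5%

At P_x = 16.7, P_y = 27: Q_x = 718.9.
∂Q_x/∂P_y = 11.7.
ε = (∂Q_x/∂P_y)(P_y/Q_x) = 11.7000 × 27/718.9 ≈ 0.439.
%ΔQ_x ≈ ε × %ΔP_y = 0.439 × (21.6%) = 9.5%.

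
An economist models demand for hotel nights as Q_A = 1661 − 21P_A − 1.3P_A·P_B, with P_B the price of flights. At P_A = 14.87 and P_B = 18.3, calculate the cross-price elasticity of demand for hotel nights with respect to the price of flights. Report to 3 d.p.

-0.356

At P_A = 14.87 and P_B = 18.3: Q_A = 994.973.
∂Q_A/∂P_B = -1.3P_A = -1.3(14.87) = -19.3310.
ε = (∂Q_A/∂P_B)(P_B/Q_A) = -19.3310 × (18.3/994.973) ≈ -0.356.
ε < 0: complements.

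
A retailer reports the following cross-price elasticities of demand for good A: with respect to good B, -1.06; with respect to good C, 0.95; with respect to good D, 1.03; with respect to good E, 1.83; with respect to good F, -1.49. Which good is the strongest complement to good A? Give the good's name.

Complements have ε < 0. The most negative value is -1.49 (good F).

good F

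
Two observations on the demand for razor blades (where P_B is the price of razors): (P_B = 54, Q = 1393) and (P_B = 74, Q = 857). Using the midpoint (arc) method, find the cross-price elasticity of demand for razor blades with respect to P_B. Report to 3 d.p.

ΔQ_A = 857 − 1393 = -536; ΔP_B = 74 − 54 = 20.
Midpoints: Q̄_A = 1125.0, P̄_B = 64.00.
ε = (ΔQ_A/Q̄_A)/(ΔP_B/P̄_B) = (-536/1125.0)/(20/64.00) ≈ -1.525.

-1.525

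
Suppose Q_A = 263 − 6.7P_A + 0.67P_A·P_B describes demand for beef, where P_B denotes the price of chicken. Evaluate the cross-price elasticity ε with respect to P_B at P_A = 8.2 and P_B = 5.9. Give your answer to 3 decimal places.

0.135

At P_A = 8.2 and P_B = 5.9: Q_A = 240.475.
∂Q_A/∂P_B = 0.67P_A = 0.67(8.2) = 5.4940.
ε = (∂Q_A/∂P_B)(P_B/Q_A) = 5.4940 × (5.9/240.475) ≈ 0.135.
ε > 0: substitutes.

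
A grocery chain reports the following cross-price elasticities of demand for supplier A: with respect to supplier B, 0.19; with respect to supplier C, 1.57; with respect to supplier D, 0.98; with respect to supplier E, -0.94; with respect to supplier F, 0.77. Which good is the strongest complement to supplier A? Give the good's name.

Complements have ε < 0. The most negative value is -0.94 (supplier E).

supplier E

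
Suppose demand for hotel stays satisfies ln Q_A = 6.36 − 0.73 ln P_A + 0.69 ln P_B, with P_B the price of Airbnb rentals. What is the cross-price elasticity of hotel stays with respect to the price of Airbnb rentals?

In a log-linear (constant-elasticity) demand function, the coefficient on ln P_B is the cross-price elasticity.
ε = 0.69. Positive, so hotel stays and Airbnb rentals are substitutes.

0.69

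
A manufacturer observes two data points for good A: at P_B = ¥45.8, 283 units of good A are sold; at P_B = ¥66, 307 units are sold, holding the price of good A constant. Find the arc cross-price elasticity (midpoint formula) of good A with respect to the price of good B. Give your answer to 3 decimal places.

0.225

ΔQ_A = 307 − 283 = 24; ΔP_B = 66 − 45.8 = 20.2.
Midpoints: Q̄_A = 295.0, P̄_B = 55.90.
ε = (ΔQ_A/Q̄_A)/(ΔP_B/P̄_B) = (24/295.0)/(20.2/55.90) ≈ 0.225.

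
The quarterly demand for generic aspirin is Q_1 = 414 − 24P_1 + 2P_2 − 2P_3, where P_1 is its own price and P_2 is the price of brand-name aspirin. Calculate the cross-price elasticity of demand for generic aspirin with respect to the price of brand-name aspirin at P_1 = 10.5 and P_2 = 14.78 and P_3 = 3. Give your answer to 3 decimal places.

0.159

At P_1 = 10.5 and P_2 = 14.78 and P_3 = 3: Q_1 = 185.56.
∂Q_1/∂P_2 = 2.
ε = (∂Q_1/∂P_2)(P_2/Q_1) = 2 × (14.78/185.56) ≈ 0.159.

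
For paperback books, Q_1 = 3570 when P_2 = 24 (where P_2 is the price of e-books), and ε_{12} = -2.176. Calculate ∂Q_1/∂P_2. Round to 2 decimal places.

-323.68

ε = (∂Q_1/∂P_2)·(P_2/Q_1) ⇒ ∂Q_1/∂P_2 = ε·Q_1/P_2 = -2.176 × 3570/24 ≈ -323.68.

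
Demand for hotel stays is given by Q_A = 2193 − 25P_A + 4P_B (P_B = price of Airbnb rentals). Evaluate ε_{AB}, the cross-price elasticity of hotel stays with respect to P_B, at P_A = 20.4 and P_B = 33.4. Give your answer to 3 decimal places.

At P_A = 20.4 and P_B = 33.4: Q_A = 1816.6.
∂Q_A/∂P_B = 4.
ε = (∂Q_A/∂P_B)(P_B/Q_A) = 4 × (33.4/1816.6) ≈ 0.074.

0.074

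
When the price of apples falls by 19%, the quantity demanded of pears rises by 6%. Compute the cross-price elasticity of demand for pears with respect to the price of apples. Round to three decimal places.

-0.316

ε = (%ΔQ of pears) / (%ΔP of apples) = (6%) / (-19%) ≈ -0.316.
Negative cross-price elasticity: complements.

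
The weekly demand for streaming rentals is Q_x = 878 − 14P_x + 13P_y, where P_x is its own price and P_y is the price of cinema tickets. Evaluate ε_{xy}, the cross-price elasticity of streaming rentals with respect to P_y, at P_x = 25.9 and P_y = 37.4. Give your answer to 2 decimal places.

0.49

At P_x = 25.9 and P_y = 37.4: Q_x = 1001.6.
∂Q_x/∂P_y = 13.
ε = (∂Q_x/∂P_y)(P_y/Q_x) = 13 × (37.4/1001.6) ≈ 0.49.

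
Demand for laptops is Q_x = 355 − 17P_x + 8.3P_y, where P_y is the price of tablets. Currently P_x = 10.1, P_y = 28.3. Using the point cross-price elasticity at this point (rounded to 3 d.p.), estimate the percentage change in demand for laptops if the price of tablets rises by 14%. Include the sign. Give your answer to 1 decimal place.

7.9%

At P_x = 10.1, P_y = 28.3: Q_x = 418.19.
∂Q_x/∂P_y = 8.3.
ε = (∂Q_x/∂P_y)(P_y/Q_x) = 8.3000 × 28.3/418.19 ≈ 0.562.
%ΔQ_x ≈ ε × %ΔP_y = 0.562 × (14%) = 7.9%.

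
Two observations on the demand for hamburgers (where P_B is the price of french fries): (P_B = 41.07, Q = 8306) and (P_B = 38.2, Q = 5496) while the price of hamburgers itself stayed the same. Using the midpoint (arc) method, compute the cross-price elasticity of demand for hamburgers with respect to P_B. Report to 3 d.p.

5.623

ΔQ_A = 5496 − 8306 = -2810; ΔP_B = 38.2 − 41.07 = -2.87.
Midpoints: Q̄_A = 6901.0, P̄_B = 39.64.
ε = (ΔQ_A/Q̄_A)/(ΔP_B/P̄_B) = (-2810/6901.0)/(-2.87/39.64) ≈ 5.623.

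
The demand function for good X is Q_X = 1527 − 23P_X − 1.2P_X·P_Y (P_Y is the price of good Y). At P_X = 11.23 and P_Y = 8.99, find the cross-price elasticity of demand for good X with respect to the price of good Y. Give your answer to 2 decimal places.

At P_X = 11.23 and P_Y = 8.99: Q_X = 1147.561.
∂Q_X/∂P_Y = -1.2P_X = -1.2(11.23) = -13.4760.
ε = (∂Q_X/∂P_Y)(P_Y/Q_X) = -13.4760 × (8.99/1147.561) ≈ -0.11.

-0.11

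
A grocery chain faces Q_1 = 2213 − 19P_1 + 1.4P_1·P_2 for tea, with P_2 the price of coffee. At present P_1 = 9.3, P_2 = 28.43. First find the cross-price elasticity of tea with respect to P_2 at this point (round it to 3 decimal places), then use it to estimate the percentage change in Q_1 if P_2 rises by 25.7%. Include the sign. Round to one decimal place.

At P_1 = 9.3, P_2 = 28.43: Q_1 = 2406.459.
∂Q_1/∂P_2 = 1.4P_1 = 13.0200.
ε = (∂Q_1/∂P_2)(P_2/Q_1) = 13.0200 × 28.43/2406.459 ≈ 0.154.
%ΔQ_1 ≈ ε × %ΔP_2 = 0.154 × (25.7%) = 4.0%.

4.0%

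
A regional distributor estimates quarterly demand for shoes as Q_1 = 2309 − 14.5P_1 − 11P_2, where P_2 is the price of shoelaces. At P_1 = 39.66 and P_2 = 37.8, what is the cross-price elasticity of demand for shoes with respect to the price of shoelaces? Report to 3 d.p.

At P_1 = 39.66 and P_2 = 37.8: Q_1 = 1318.13.
∂Q_1/∂P_2 = -11.
ε = (∂Q_1/∂P_2)(P_2/Q_1) = -11 × (37.8/1318.13) ≈ -0.315.
Since ε < 0, shoes and shoelaces are complements.

-0.315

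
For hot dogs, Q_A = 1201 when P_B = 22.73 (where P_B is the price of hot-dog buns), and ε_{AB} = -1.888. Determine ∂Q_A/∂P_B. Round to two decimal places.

-99.76

ε = (∂Q_A/∂P_B)·(P_B/Q_A) ⇒ ∂Q_A/∂P_B = ε·Q_A/P_B = -1.888 × 1201/22.73 ≈ -99.76.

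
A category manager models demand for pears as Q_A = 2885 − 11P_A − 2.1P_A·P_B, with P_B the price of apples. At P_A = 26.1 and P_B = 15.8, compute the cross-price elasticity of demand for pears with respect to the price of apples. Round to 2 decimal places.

At P_A = 26.1 and P_B = 15.8: Q_A = 1731.902.
∂Q_A/∂P_B = -2.1P_A = -2.1(26.1) = -54.8100.
ε = (∂Q_A/∂P_B)(P_B/Q_A) = -54.8100 × (15.8/1731.902) ≈ -0.50.
ε < 0: complements.

-0.50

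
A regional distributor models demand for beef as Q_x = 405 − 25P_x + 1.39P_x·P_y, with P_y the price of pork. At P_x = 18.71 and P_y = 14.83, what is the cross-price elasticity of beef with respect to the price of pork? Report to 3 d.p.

At P_x = 18.71 and P_y = 14.83: Q_x = 322.932.
∂Q_x/∂P_y = 1.39P_x = 1.39(18.71) = 26.0069.
ε = (∂Q_x/∂P_y)(P_y/Q_x) = 26.0069 × (14.83/322.932) ≈ 1.194.
ε > 0: substitutes.

1.194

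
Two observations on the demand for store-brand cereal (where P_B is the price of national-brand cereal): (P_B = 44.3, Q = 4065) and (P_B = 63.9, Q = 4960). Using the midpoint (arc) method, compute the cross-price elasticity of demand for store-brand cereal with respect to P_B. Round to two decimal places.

0.55

ΔQ_A = 4960 − 4065 = 895; ΔP_B = 63.9 − 44.3 = 19.6.
Midpoints: Q̄_A = 4512.5, P̄_B = 54.10.
ε = (ΔQ_A/Q̄_A)/(ΔP_B/P̄_B) = (895/4512.5)/(19.6/54.10) ≈ 0.55.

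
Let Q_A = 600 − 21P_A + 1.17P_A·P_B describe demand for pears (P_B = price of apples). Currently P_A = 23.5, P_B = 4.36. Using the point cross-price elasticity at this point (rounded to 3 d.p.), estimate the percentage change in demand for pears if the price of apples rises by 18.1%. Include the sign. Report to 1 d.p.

9.6%

At P_A = 23.5, P_B = 4.36: Q_A = 226.378.
∂Q_A/∂P_B = 1.17P_A = 27.4950.
ε = (∂Q_A/∂P_B)(P_B/Q_A) = 27.4950 × 4.36/226.378 ≈ 0.530.
%ΔQ_A ≈ ε × %ΔP_B = 0.530 × (18.1%) = 9.6%.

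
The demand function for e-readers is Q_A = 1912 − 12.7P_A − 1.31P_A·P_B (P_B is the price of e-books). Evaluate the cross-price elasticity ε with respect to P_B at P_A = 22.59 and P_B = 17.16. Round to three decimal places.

At P_A = 22.59 and P_B = 17.16: Q_A = 1117.293.
∂Q_A/∂P_B = -1.31P_A = -1.31(22.59) = -29.5929.
ε = (∂Q_A/∂P_B)(P_B/Q_A) = -29.5929 × (17.16/1117.293) ≈ -0.455.
ε < 0: complements.

-0.455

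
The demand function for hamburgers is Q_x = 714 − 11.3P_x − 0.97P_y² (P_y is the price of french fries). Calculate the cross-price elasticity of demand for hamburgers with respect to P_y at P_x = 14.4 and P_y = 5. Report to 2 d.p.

At P_x = 14.4 and P_y = 5: Q_x = 527.03.
∂Q_x/∂P_y = -1.94P_y = -1.94(5) = -9.7000.
ε = (∂Q_x/∂P_y)(P_y/Q_x) = -9.7000 × (5/527.03) ≈ -0.09.

-0.09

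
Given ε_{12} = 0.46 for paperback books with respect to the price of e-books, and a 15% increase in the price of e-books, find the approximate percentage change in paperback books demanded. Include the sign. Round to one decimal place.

6.9%

%ΔQ ≈ ε × %ΔP of e-books = 0.46 × (15%) = 6.9%.
Demand for paperback books rises by about 6.9%.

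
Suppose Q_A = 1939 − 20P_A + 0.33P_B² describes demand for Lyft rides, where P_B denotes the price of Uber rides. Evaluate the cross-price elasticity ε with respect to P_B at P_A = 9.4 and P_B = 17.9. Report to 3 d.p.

At P_A = 9.4 and P_B = 17.9: Q_A = 1856.735.
∂Q_A/∂P_B = 0.66P_B = 0.66(17.9) = 11.8140.
ε = (∂Q_A/∂P_B)(P_B/Q_A) = 11.8140 × (17.9/1856.735) ≈ 0.114.

0.114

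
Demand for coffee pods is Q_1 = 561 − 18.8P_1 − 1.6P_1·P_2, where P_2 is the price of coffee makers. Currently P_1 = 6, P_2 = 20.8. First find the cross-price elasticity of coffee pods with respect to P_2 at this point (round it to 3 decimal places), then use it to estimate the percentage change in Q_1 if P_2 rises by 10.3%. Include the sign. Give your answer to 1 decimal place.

-8.3%

At P_1 = 6, P_2 = 20.8: Q_1 = 248.52.
∂Q_1/∂P_2 = -1.6P_1 = -9.6000.
ε = (∂Q_1/∂P_2)(P_2/Q_1) = -9.6000 × 20.8/248.52 ≈ -0.803.
%ΔQ_1 ≈ ε × %ΔP_2 = -0.803 × (10.3%) = -8.3%.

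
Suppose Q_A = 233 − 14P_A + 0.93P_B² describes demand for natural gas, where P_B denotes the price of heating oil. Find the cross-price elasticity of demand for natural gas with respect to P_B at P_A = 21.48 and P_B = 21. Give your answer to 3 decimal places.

2.396

At P_A = 21.48 and P_B = 21: Q_A = 342.41.
∂Q_A/∂P_B = 1.86P_B = 1.86(21) = 39.0600.
ε = (∂Q_A/∂P_B)(P_B/Q_A) = 39.0600 × (21/342.41) ≈ 2.396.
ε > 0: substitutes.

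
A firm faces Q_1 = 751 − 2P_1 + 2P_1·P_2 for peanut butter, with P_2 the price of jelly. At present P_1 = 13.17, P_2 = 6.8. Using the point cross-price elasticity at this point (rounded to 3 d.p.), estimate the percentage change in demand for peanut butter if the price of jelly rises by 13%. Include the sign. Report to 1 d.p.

At P_1 = 13.17, P_2 = 6.8: Q_1 = 903.772.
∂Q_1/∂P_2 = 2P_1 = 26.3400.
ε = (∂Q_1/∂P_2)(P_2/Q_1) = 26.3400 × 6.8/903.772 ≈ 0.198.
%ΔQ_1 ≈ ε × %ΔP_2 = 0.198 × (13%) = 2.6%.

2.6%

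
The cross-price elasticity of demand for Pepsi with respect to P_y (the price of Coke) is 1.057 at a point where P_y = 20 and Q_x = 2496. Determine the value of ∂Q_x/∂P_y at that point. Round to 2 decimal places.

ε = (∂Q_x/∂P_y)·(P_y/Q_x) ⇒ ∂Q_x/∂P_y = ε·Q_x/P_y = 1.057 × 2496/20 ≈ 131.91.

131.91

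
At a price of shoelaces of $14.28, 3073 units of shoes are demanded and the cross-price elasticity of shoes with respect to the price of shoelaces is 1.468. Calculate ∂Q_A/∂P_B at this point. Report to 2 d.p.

ε = (∂Q_A/∂P_B)·(P_B/Q_A) ⇒ ∂Q_A/∂P_B = ε·Q_A/P_B = 1.468 × 3073/14.28 ≈ 315.91.

315.91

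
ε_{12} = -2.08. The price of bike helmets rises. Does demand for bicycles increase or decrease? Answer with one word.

ε < 0 and the price of bike helmets rises, so the quantity of bicycles moves in the opposite direction: it decreases.

decrease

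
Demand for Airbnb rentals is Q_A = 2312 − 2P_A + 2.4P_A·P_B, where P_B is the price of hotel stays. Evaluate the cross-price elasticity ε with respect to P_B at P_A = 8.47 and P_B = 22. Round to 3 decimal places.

At P_A = 8.47 and P_B = 22: Q_A = 2742.276.
∂Q_A/∂P_B = 2.4P_A = 2.4(8.47) = 20.3280.
ε = (∂Q_A/∂P_B)(P_B/Q_A) = 20.3280 × (22/2742.276) ≈ 0.163.
ε > 0: substitutes.

0.163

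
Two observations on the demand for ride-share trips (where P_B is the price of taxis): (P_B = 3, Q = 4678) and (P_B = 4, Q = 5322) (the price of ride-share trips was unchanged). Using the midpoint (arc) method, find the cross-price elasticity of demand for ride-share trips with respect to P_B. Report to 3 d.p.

ΔQ_A = 5322 − 4678 = 644; ΔP_B = 4 − 3 = 1.
Midpoints: Q̄_A = 5000.0, P̄_B = 3.50.
ε = (ΔQ_A/Q̄_A)/(ΔP_B/P̄_B) = (644/5000.0)/(1/3.50) ≈ 0.451.

0.451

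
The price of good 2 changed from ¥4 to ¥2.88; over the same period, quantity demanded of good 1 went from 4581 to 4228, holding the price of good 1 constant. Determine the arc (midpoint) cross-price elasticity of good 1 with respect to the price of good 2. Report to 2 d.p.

0.25

ΔQ_1 = 4228 − 4581 = -353; ΔP_2 = 2.88 − 4 = -1.12.
Midpoints: Q̄_1 = 4404.5, P̄_2 = 3.44.
ε = (ΔQ_1/Q̄_1)/(ΔP_2/P̄_2) = (-353/4404.5)/(-1.12/3.44) ≈ 0.25.
ε > 0: good 1 and good 2 are substitutes.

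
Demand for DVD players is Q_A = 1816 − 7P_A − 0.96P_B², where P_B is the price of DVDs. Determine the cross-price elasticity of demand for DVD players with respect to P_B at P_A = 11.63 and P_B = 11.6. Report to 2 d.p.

At P_A = 11.63 and P_B = 11.6: Q_A = 1605.412.
∂Q_A/∂P_B = -1.92P_B = -1.92(11.6) = -22.2720.
ε = (∂Q_A/∂P_B)(P_B/Q_A) = -22.2720 × (11.6/1605.412) ≈ -0.16.
ε < 0: complements.

-0.16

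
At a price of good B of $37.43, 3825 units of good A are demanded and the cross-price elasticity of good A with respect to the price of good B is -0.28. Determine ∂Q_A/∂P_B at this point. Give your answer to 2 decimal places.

ε = (∂Q_A/∂P_B)·(P_B/Q_A) ⇒ ∂Q_A/∂P_B = ε·Q_A/P_B = -0.28 × 3825/37.43 ≈ -28.61.

-28.61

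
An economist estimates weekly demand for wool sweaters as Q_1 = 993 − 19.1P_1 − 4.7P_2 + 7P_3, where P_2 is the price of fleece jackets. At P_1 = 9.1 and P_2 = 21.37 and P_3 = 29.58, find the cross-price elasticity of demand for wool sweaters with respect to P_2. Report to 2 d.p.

At P_1 = 9.1 and P_2 = 21.37 and P_3 = 29.58: Q_1 = 925.811.
∂Q_1/∂P_2 = -4.7.
ε = (∂Q_1/∂P_2)(P_2/Q_1) = -4.7 × (21.37/925.811) ≈ -0.11.
Since ε < 0, wool sweaters and fleece jackets are complements.

-0.11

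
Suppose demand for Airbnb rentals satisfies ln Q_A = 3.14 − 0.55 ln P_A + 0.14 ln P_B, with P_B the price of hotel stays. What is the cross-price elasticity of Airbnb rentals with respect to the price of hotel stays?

0.14

In a log-linear (constant-elasticity) demand function, the coefficient on ln P_B is the cross-price elasticity.
ε = 0.14. Positive, so Airbnb rentals and hotel stays are substitutes.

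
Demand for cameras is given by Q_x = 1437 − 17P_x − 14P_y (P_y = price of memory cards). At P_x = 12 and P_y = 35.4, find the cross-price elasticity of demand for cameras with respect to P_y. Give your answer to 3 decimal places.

At P_x = 12 and P_y = 35.4: Q_x = 737.4.
∂Q_x/∂P_y = -14.
ε = (∂Q_x/∂P_y)(P_y/Q_x) = -14 × (35.4/737.4) ≈ -0.672.

-0.672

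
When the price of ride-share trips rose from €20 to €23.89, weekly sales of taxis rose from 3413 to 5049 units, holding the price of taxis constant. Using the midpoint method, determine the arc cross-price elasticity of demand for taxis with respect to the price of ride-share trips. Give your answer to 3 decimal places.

2.181

ΔQ_A = 5049 − 3413 = 1636; ΔP_B = 23.89 − 20 = 3.89.
Midpoints: Q̄_A = 4231.0, P̄_B = 21.95.
ε = (ΔQ_A/Q̄_A)/(ΔP_B/P̄_B) = (1636/4231.0)/(3.89/21.95) ≈ 2.181.
ε > 0: taxis and ride-share trips are substitutes.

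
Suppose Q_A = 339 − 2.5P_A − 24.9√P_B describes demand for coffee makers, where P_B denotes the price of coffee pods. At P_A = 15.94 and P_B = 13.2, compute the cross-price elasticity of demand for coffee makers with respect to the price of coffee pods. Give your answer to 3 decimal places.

-0.217

At P_A = 15.94 and P_B = 13.2: Q_A = 208.684.
∂Q_A/∂P_B = -24.9/(2√P_B) = -24.9/(2√13.2) = -3.4267.
ε = (∂Q_A/∂P_B)(P_B/Q_A) = -3.4267 × (13.2/208.684) ≈ -0.217.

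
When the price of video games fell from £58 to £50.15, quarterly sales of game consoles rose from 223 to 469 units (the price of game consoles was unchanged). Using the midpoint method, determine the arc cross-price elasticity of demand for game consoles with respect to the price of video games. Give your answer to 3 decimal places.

-4.898

ΔQ_A = 469 − 223 = 246; ΔP_B = 50.15 − 58 = -7.85.
Midpoints: Q̄_A = 346.0, P̄_B = 54.08.
ε = (ΔQ_A/Q̄_A)/(ΔP_B/P̄_B) = (246/346.0)/(-7.85/54.08) ≈ -4.898.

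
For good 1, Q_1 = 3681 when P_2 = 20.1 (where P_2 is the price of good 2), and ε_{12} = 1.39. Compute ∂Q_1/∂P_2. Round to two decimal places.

254.56

ε = (∂Q_1/∂P_2)·(P_2/Q_1) ⇒ ∂Q_1/∂P_2 = ε·Q_1/P_2 = 1.39 × 3681/20.1 ≈ 254.56.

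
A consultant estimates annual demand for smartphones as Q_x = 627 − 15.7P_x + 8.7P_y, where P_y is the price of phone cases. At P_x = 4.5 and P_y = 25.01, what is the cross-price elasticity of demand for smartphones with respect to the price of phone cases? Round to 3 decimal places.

At P_x = 4.5 and P_y = 25.01: Q_x = 773.937.
∂Q_x/∂P_y = 8.7.
ε = (∂Q_x/∂P_y)(P_y/Q_x) = 8.7 × (25.01/773.937) ≈ 0.281.

0.281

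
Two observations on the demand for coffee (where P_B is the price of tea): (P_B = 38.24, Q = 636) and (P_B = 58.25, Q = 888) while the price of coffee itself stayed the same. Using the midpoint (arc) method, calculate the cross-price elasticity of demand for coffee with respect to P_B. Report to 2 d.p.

0.80

ΔQ_A = 888 − 636 = 252; ΔP_B = 58.25 − 38.24 = 20.01.
Midpoints: Q̄_A = 762.0, P̄_B = 48.25.
ε = (ΔQ_A/Q̄_A)/(ΔP_B/P̄_B) = (252/762.0)/(20.01/48.25) ≈ 0.80.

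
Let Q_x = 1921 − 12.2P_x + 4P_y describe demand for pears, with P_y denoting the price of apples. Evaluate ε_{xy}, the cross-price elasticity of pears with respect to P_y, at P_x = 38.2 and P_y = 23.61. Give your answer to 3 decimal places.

At P_x = 38.2 and P_y = 23.61: Q_x = 1549.4.
∂Q_x/∂P_y = 4.
ε = (∂Q_x/∂P_y)(P_y/Q_x) = 4 × (23.61/1549.4) ≈ 0.061.
Since ε > 0, pears and apples are substitutes.

0.061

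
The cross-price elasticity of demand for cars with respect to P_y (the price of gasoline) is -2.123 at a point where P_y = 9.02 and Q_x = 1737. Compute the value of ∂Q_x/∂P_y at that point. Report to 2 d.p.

ε = (∂Q_x/∂P_y)·(P_y/Q_x) ⇒ ∂Q_x/∂P_y = ε·Q_x/P_y = -2.123 × 1737/9.02 ≈ -408.83.

-408.83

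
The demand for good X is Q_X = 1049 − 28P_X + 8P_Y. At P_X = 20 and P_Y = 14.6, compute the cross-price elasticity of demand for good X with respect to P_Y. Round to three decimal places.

At P_X = 20 and P_Y = 14.6: Q_X = 605.8.
∂Q_X/∂P_Y = 8.
ε = (∂Q_X/∂P_Y)(P_Y/Q_X) = 8 × (14.6/605.8) ≈ 0.193.

0.193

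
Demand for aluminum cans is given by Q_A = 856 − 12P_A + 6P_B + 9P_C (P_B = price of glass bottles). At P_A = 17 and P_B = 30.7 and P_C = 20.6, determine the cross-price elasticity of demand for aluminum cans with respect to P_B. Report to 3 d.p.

0.180

At P_A = 17 and P_B = 30.7 and P_C = 20.6: Q_A = 1021.6.
∂Q_A/∂P_B = 6.
ε = (∂Q_A/∂P_B)(P_B/Q_A) = 6 × (30.7/1021.6) ≈ 0.180.
Since ε > 0, aluminum cans and glass bottles are substitutes.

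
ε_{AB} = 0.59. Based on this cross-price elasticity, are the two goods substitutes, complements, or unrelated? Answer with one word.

substitutes

ε = 0.59 > 0, so a higher price of good B raises demand for good A: substitutes.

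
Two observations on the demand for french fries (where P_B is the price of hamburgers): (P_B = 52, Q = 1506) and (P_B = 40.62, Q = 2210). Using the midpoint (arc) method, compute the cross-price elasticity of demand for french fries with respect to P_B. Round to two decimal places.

ΔQ_A = 2210 − 1506 = 704; ΔP_B = 40.62 − 52 = -11.38.
Midpoints: Q̄_A = 1858.0, P̄_B = 46.31.
ε = (ΔQ_A/Q̄_A)/(ΔP_B/P̄_B) = (704/1858.0)/(-11.38/46.31) ≈ -1.54.
ε < 0: french fries and hamburgers are complements.

-1.54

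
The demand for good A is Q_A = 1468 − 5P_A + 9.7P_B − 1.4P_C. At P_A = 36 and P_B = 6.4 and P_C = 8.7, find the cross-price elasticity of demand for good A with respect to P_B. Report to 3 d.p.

At P_A = 36 and P_B = 6.4 and P_C = 8.7: Q_A = 1337.9.
∂Q_A/∂P_B = 9.7.
ε = (∂Q_A/∂P_B)(P_B/Q_A) = 9.7 × (6.4/1337.9) ≈ 0.046.
Since ε > 0, good A and good B are substitutes.

0.046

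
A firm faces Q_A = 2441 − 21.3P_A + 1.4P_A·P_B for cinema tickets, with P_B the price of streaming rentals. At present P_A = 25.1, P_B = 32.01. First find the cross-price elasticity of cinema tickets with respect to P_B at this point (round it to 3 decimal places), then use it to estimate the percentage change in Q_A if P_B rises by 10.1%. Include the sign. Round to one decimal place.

At P_A = 25.1, P_B = 32.01: Q_A = 3031.201.
∂Q_A/∂P_B = 1.4P_A = 35.1400.
ε = (∂Q_A/∂P_B)(P_B/Q_A) = 35.1400 × 32.01/3031.201 ≈ 0.371.
%ΔQ_A ≈ ε × %ΔP_B = 0.371 × (10.1%) = 3.7%.

3.7%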